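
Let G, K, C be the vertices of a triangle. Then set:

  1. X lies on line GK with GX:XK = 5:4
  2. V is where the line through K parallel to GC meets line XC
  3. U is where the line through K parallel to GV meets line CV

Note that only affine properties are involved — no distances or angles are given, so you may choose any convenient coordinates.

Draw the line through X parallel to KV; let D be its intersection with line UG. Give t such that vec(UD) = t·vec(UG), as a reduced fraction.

Choose coordinates G = (0, 0), K = (1, 0), C = (0, 1).
1. X lies on line GK with GX:XK = 5:4 ⇒ X = (5/9, 0)
2. V is where the line through K parallel to GC meets line XC ⇒ V = (1, -4/5)
3. U is where the line through K parallel to GV meets line CV ⇒ U = (1/5, 16/25)
through X parallel to KV: direction (0, -4/5); meets UG at D = (5/9, 16/9)
D = U + t·(G−U) with t = -16/9

t = -16/9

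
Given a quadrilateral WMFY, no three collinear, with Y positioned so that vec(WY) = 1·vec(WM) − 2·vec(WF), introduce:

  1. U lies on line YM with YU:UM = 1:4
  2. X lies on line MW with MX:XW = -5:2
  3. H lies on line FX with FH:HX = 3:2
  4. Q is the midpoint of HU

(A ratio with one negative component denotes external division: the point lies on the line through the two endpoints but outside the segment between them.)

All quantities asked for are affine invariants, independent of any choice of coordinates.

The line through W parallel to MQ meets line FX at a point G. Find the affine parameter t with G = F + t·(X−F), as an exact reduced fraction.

Set W = (0, 0), M = (1, 0), F = (0, 1), Y = (1, -2); any affine frame gives the same invariant.
1. U lies on line YM with YU:UM = 1:4 ⇒ U = (1, -8/5)
2. X lies on line MW with MX:XW = -5:2 ⇒ X = (-2/3, 0)
3. H lies on line FX with FH:HX = 3:2 ⇒ H = (-2/5, 2/5)
4. Q is the midpoint of HU ⇒ Q = (3/10, -3/5)
through W parallel to MQ: direction (-7/10, -3/5); meets FX at G = (-14/9, -4/3)
G = F + t·(X−F) with t = 7/3

t = 7/3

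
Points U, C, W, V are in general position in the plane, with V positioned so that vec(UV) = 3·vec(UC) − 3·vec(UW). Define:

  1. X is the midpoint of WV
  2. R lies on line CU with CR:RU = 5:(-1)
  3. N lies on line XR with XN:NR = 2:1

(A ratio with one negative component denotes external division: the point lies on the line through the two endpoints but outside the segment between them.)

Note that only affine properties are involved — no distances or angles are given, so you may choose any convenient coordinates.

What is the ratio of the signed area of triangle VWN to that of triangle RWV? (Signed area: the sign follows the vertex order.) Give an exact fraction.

Work in coordinates with U = (0, 0), C = (1, 0), W = (0, 1), V = (3, -3).
1. X is the midpoint of WV ⇒ X = (3/2, -1)
2. R lies on line CU with CR:RU = 5:(-1) ⇒ R = (-1/4, 0)
3. N lies on line XR with XN:NR = 2:1 ⇒ N = (1/3, -1/3)
2·[VWN] = 8/3, 2·[RWV] = -4
[VWN]:[RWV] = 8/3:-4 = -2/3

[VWN]:[RWV] = -2/3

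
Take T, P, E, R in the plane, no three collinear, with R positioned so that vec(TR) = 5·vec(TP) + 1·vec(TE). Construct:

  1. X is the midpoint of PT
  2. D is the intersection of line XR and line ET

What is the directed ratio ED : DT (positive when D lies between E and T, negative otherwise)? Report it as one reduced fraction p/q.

ED:DT = -10

Assign T = (0, 0), P = (1, 0), E = (0, 1), R = (5, 1) — the answer is frame-independent, so this choice is without loss of generality.
1. X is the midpoint of PT ⇒ X = (1/2, 0)
2. D is the intersection of line XR and line ET ⇒ D = (0, -1/9)
D = E + t·(T−E) with t = 10/9, so ED:DT = t:(1−t) = 10/9:-1/9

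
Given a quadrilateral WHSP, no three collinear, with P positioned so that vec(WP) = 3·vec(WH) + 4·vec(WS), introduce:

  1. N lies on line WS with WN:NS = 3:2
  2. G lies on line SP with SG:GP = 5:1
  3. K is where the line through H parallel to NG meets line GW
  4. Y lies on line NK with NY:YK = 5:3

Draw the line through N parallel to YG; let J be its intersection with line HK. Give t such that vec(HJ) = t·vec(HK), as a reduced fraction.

t = 59/35

Choose coordinates W = (0, 0), H = (1, 0), S = (0, 1), P = (3, 4).
1. N lies on line WS with WN:NS = 3:2 ⇒ N = (0, 3/5)
2. G lies on line SP with SG:GP = 5:1 ⇒ G = (5/2, 7/2)
3. K is where the line through H parallel to NG meets line GW ⇒ K = (-29/6, -203/30)
4. Y lies on line NK with NY:YK = 5:3 ⇒ Y = (-145/48, -961/240)
through N parallel to YG: direction (265/48, 1801/240); meets HK at J = (-53/6, -1711/150)
J = H + t·(K−H) with t = 59/35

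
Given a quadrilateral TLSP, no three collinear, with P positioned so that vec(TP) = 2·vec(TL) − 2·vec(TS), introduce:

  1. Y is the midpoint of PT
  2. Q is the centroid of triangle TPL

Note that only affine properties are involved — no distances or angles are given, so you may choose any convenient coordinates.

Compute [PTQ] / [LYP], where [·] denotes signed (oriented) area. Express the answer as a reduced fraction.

[PTQ]:[LYP] = -2/3

Set T = (0, 0), L = (1, 0), S = (0, 1), P = (2, -2); any affine frame gives the same invariant.
1. Y is the midpoint of PT ⇒ Y = (1, -1)
2. Q is the centroid of triangle TPL ⇒ Q = (1, -2/3)
2·[PTQ] = -2/3, 2·[LYP] = 1
[PTQ]:[LYP] = -2/3:1 = -2/3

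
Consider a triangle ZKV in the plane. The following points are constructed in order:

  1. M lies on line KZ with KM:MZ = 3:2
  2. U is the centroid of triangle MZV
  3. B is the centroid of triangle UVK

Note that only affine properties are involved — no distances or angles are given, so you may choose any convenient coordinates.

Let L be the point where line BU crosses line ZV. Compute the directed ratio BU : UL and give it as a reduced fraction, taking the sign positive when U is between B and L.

Set Z = (0, 0), K = (1, 0), V = (0, 1); any affine frame gives the same invariant.
1. M lies on line KZ with KM:MZ = 3:2 ⇒ M = (2/5, 0)
2. U is the centroid of triangle MZV ⇒ U = (2/15, 1/3)
3. B is the centroid of triangle UVK ⇒ B = (17/45, 4/9)
line BU meets ZV at L = (0, 3/11)
U = B + t·(L−B) with t = 11/17, so BU:UL = 11/17:6/17

BU:UL = 11/6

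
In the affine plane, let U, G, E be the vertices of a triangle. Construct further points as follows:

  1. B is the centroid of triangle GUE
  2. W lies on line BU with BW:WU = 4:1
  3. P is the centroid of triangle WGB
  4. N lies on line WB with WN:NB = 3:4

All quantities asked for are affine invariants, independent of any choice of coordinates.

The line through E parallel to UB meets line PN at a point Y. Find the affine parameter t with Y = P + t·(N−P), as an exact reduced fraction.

t = 4

Set U = (0, 0), G = (1, 0), E = (0, 1); any affine frame gives the same invariant.
1. B is the centroid of triangle GUE ⇒ B = (1/3, 1/3)
2. W lies on line BU with BW:WU = 4:1 ⇒ W = (1/15, 1/15)
3. P is the centroid of triangle WGB ⇒ P = (7/15, 2/15)
4. N lies on line WB with WN:NB = 3:4 ⇒ N = (19/105, 19/105)
through E parallel to UB: direction (1/3, 1/3); meets PN at Y = (-71/105, 34/105)
Y = P + t·(N−P) with t = 4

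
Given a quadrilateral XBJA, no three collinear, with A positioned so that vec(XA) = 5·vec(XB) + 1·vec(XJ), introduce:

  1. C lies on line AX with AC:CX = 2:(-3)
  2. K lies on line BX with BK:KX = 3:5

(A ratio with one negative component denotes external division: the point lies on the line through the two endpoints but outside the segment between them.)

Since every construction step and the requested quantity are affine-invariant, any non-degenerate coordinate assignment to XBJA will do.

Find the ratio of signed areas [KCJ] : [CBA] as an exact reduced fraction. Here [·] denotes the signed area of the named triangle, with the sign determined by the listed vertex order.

[KCJ]:[CBA] = -65/8

Work in coordinates with X = (0, 0), B = (1, 0), J = (0, 1), A = (5, 1).
1. C lies on line AX with AC:CX = 2:(-3) ⇒ C = (15, 3)
2. K lies on line BX with BK:KX = 3:5 ⇒ K = (5/8, 0)
2·[KCJ] = 65/4, 2·[CBA] = -2
[KCJ]:[CBA] = 65/4:-2 = -65/8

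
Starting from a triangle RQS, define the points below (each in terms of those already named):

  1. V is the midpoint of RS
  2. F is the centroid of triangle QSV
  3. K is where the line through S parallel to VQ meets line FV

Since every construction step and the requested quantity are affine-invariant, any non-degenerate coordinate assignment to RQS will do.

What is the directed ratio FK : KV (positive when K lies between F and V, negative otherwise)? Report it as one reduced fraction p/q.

Assign R = (0, 0), Q = (1, 0), S = (0, 1) — the answer is frame-independent, so this choice is without loss of generality.
1. V is the midpoint of RS ⇒ V = (0, 1/2)
2. F is the centroid of triangle QSV ⇒ F = (1/3, 1/2)
3. K is where the line through S parallel to VQ meets line FV ⇒ K = (1, 1/2)
K = F + t·(V−F) with t = -2, so FK:KV = t:(1−t) = -2:3

FK:KV = -2/3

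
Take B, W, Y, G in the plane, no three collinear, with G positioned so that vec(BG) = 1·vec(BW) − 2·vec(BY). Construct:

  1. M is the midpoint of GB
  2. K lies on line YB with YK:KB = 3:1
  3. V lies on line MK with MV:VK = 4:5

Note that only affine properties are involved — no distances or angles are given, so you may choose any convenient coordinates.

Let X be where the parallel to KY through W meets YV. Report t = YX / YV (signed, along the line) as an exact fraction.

Assign B = (0, 0), W = (1, 0), Y = (0, 1), G = (1, -2) — the answer is frame-independent, so this choice is without loss of generality.
1. M is the midpoint of GB ⇒ M = (1/2, -1)
2. K lies on line YB with YK:KB = 3:1 ⇒ K = (0, 1/4)
3. V lies on line MK with MV:VK = 4:5 ⇒ V = (5/18, -4/9)
through W parallel to KY: direction (0, 3/4); meets YV at X = (1, -21/5)
X = Y + t·(V−Y) with t = 18/5

t = 18/5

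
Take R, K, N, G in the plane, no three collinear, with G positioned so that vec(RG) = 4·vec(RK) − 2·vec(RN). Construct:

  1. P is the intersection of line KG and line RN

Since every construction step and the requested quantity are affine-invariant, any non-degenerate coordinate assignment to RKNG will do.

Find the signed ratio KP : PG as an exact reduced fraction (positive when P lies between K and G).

KP:PG = -1/4

Assign R = (0, 0), K = (1, 0), N = (0, 1), G = (4, -2) — the answer is frame-independent, so this choice is without loss of generality.
1. P is the intersection of line KG and line RN ⇒ P = (0, 2/3)
P = K + t·(G−K) with t = -1/3, so KP:PG = t:(1−t) = -1/3:4/3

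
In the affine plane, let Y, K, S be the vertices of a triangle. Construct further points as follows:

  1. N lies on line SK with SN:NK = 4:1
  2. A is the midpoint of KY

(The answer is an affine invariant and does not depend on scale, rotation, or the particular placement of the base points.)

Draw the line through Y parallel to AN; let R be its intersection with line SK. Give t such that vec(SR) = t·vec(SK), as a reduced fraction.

Set Y = (0, 0), K = (1, 0), S = (0, 1); any affine frame gives the same invariant.
1. N lies on line SK with SN:NK = 4:1 ⇒ N = (4/5, 1/5)
2. A is the midpoint of KY ⇒ A = (1/2, 0)
through Y parallel to AN: direction (3/10, 1/5); meets SK at R = (3/5, 2/5)
R = S + t·(K−S) with t = 3/5

t = 3/5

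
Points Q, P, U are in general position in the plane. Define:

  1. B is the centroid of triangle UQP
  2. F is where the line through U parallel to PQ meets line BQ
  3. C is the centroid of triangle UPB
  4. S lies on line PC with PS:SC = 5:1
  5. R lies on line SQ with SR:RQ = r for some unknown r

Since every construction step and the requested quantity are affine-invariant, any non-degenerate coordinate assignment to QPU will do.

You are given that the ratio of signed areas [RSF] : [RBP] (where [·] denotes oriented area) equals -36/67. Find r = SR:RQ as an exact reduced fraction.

r = 4

Choose coordinates Q = (0, 0), P = (1, 0), U = (0, 1).
1. B is the centroid of triangle UQP ⇒ B = (1/3, 1/3)
2. F is where the line through U parallel to PQ meets line BQ ⇒ F = (1, 1)
3. C is the centroid of triangle UPB ⇒ C = (4/9, 4/9)
4. S lies on line PC with PS:SC = 5:1 ⇒ S = (29/54, 10/27)
5. With SR:RQ = r, write λ = r/(r+1) so R = S + λ·(Q−S); R is affine-linear in λ
Every point depending on R is an affine combination of R and λ-independent points, so each such coordinate is linear in λ; the λ² term in each signed area is a multiple of (Q−S)×(Q−S) = 0, so 2·[RSF] and 2·[RBP] are each linear in λ. Evaluating at λ=0 and λ=1:
  2·[RSF] = 1/6·λ,   2·[RBP] = -23/54·λ + 5/54
So [RSF]:[RBP] = (1/6·λ) / (-23/54·λ + 5/54). Setting this equal to -36/67:
  1/6·λ = -36/67·(-23/54·λ + 5/54)  ⇒  λ = 4/5
Then r = λ/(1−λ) = (4/5)/(1/5) = 4. Check: with r = 4, R = (29/270, 2/27) and [RSF]:[RBP] = -36/67 as required.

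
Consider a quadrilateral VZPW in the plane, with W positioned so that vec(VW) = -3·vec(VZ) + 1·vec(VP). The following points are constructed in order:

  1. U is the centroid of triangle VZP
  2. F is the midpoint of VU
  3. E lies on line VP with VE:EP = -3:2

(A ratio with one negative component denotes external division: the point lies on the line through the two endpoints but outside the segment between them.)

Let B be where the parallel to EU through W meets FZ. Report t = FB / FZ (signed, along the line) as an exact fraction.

Assign V = (0, 0), Z = (1, 0), P = (0, 1), W = (-3, 1) — the answer is frame-independent, so this choice is without loss of generality.
1. U is the centroid of triangle VZP ⇒ U = (1/3, 1/3)
2. F is the midpoint of VU ⇒ F = (1/6, 1/6)
3. E lies on line VP with VE:EP = -3:2 ⇒ E = (0, 3)
through W parallel to EU: direction (1/3, -8/3); meets FZ at B = (-116/39, 31/39)
B = F + t·(Z−F) with t = -49/13

t = -49/13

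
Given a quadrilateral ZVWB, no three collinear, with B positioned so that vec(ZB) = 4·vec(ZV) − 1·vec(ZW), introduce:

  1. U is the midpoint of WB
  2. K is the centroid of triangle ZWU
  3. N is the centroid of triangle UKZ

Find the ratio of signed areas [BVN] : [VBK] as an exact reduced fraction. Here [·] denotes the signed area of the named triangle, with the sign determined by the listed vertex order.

[BVN]:[VBK] = -1/3

Choose coordinates Z = (0, 0), V = (1, 0), W = (0, 1), B = (4, -1).
1. U is the midpoint of WB ⇒ U = (2, 0)
2. K is the centroid of triangle ZWU ⇒ K = (2/3, 1/3)
3. N is the centroid of triangle UKZ ⇒ N = (8/9, 1/9)
2·[BVN] = -2/9, 2·[VBK] = 2/3
[BVN]:[VBK] = -2/9:2/3 = -1/3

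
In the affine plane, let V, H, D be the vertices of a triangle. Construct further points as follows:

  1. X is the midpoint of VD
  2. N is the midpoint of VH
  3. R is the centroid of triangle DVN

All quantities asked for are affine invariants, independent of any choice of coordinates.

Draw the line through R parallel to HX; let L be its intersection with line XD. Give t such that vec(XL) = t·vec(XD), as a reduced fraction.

t = -1/6

Work in coordinates with V = (0, 0), H = (1, 0), D = (0, 1).
1. X is the midpoint of VD ⇒ X = (0, 1/2)
2. N is the midpoint of VH ⇒ N = (1/2, 0)
3. R is the centroid of triangle DVN ⇒ R = (1/6, 1/3)
through R parallel to HX: direction (-1, 1/2); meets XD at L = (0, 5/12)
L = X + t·(D−X) with t = -1/6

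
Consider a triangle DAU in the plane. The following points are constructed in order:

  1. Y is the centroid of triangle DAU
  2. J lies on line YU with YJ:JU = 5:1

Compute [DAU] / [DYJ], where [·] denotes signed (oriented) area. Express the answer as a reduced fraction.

Set D = (0, 0), A = (1, 0), U = (0, 1); any affine frame gives the same invariant.
1. Y is the centroid of triangle DAU ⇒ Y = (1/3, 1/3)
2. J lies on line YU with YJ:JU = 5:1 ⇒ J = (1/18, 8/9)
2·[DAU] = 1, 2·[DYJ] = 5/18
[DAU]:[DYJ] = 1:5/18 = 18/5

[DAU]:[DYJ] = 18/5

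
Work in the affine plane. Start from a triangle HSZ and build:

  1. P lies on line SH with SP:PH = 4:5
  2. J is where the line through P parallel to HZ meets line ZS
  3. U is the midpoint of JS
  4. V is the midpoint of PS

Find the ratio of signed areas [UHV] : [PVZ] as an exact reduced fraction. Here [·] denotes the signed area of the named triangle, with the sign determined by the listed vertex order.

[UHV]:[PVZ] = 7/9

Choose coordinates H = (0, 0), S = (1, 0), Z = (0, 1).
1. P lies on line SH with SP:PH = 4:5 ⇒ P = (5/9, 0)
2. J is where the line through P parallel to HZ meets line ZS ⇒ J = (5/9, 4/9)
3. U is the midpoint of JS ⇒ U = (7/9, 2/9)
4. V is the midpoint of PS ⇒ V = (7/9, 0)
2·[UHV] = 14/81, 2·[PVZ] = 2/9
[UHV]:[PVZ] = 14/81:2/9 = 7/9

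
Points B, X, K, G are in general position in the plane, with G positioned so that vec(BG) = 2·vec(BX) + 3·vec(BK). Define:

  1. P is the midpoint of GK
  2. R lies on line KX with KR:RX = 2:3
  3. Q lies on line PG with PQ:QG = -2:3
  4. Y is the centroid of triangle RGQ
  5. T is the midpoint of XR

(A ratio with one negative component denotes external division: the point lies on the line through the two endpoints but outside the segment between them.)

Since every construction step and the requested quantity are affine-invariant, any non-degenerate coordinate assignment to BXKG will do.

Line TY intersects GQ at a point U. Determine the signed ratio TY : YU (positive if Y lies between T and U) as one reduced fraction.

Work in coordinates with B = (0, 0), X = (1, 0), K = (0, 1), G = (2, 3).
1. P is the midpoint of GK ⇒ P = (1, 2)
2. R lies on line KX with KR:RX = 2:3 ⇒ R = (2/5, 3/5)
3. Q lies on line PG with PQ:QG = -2:3 ⇒ Q = (-1, 0)
4. Y is the centroid of triangle RGQ ⇒ Y = (7/15, 6/5)
5. T is the midpoint of XR ⇒ T = (7/10, 3/10)
line TY meets GQ at U = (7/17, 24/17)
Y = T + t·(U−T) with t = 17/21, so TY:YU = 17/21:4/21

TY:YU = 17/4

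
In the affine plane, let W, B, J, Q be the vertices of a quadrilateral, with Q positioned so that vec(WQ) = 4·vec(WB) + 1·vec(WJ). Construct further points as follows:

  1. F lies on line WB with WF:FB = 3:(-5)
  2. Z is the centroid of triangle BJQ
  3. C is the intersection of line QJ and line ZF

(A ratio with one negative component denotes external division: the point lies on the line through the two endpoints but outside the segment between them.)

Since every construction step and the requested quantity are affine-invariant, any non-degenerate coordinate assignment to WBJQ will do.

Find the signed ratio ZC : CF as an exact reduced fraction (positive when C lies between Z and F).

Work in coordinates with W = (0, 0), B = (1, 0), J = (0, 1), Q = (4, 1).
1. F lies on line WB with WF:FB = 3:(-5) ⇒ F = (-3/2, 0)
2. Z is the centroid of triangle BJQ ⇒ Z = (5/3, 2/3)
3. C is the intersection of line QJ and line ZF ⇒ C = (13/4, 1)
C = Z + t·(F−Z) with t = -1/2, so ZC:CF = t:(1−t) = -1/2:3/2

ZC:CF = -1/3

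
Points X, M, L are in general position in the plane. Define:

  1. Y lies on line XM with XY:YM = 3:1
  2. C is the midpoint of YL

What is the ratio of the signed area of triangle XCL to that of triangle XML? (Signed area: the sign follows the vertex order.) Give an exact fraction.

[XCL]:[XML] = 3/8

Choose coordinates X = (0, 0), M = (1, 0), L = (0, 1).
1. Y lies on line XM with XY:YM = 3:1 ⇒ Y = (3/4, 0)
2. C is the midpoint of YL ⇒ C = (3/8, 1/2)
2·[XCL] = 3/8, 2·[XML] = 1
[XCL]:[XML] = 3/8:1 = 3/8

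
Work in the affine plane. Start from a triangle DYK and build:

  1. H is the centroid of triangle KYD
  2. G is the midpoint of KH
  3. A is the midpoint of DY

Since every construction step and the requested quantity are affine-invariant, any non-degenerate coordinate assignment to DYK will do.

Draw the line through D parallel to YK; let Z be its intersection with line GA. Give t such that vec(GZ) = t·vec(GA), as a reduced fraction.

t = 5/2

Choose coordinates D = (0, 0), Y = (1, 0), K = (0, 1).
1. H is the centroid of triangle KYD ⇒ H = (1/3, 1/3)
2. G is the midpoint of KH ⇒ G = (1/6, 2/3)
3. A is the midpoint of DY ⇒ A = (1/2, 0)
through D parallel to YK: direction (-1, 1); meets GA at Z = (1, -1)
Z = G + t·(A−G) with t = 5/2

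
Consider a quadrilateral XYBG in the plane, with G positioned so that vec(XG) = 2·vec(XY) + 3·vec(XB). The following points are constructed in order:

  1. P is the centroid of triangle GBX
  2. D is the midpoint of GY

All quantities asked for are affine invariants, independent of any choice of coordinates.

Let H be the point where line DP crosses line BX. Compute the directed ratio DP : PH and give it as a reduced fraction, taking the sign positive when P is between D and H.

DP:PH = 5/4

Assign X = (0, 0), Y = (1, 0), B = (0, 1), G = (2, 3) — the answer is frame-independent, so this choice is without loss of generality.
1. P is the centroid of triangle GBX ⇒ P = (2/3, 4/3)
2. D is the midpoint of GY ⇒ D = (3/2, 3/2)
line DP meets BX at H = (0, 6/5)
P = D + t·(H−D) with t = 5/9, so DP:PH = 5/9:4/9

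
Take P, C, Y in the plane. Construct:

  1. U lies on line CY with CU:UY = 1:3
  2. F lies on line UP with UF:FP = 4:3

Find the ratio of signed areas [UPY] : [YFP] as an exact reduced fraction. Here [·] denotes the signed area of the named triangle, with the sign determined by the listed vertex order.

Work in coordinates with P = (0, 0), C = (1, 0), Y = (0, 1).
1. U lies on line CY with CU:UY = 1:3 ⇒ U = (3/4, 1/4)
2. F lies on line UP with UF:FP = 4:3 ⇒ F = (9/28, 3/28)
2·[UPY] = -3/4, 2·[YFP] = -9/28
[UPY]:[YFP] = -3/4:-9/28 = 7/3

[UPY]:[YFP] = 7/3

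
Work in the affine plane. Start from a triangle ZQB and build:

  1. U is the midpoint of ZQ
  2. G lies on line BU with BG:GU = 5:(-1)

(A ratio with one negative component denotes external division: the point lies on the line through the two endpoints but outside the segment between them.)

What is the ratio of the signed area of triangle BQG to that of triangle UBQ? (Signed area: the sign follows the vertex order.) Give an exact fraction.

[BQG]:[UBQ] = 5/4

Assign Z = (0, 0), Q = (1, 0), B = (0, 1) — the answer is frame-independent, so this choice is without loss of generality.
1. U is the midpoint of ZQ ⇒ U = (1/2, 0)
2. G lies on line BU with BG:GU = 5:(-1) ⇒ G = (5/8, -1/4)
2·[BQG] = -5/8, 2·[UBQ] = -1/2
[BQG]:[UBQ] = -5/8:-1/2 = 5/4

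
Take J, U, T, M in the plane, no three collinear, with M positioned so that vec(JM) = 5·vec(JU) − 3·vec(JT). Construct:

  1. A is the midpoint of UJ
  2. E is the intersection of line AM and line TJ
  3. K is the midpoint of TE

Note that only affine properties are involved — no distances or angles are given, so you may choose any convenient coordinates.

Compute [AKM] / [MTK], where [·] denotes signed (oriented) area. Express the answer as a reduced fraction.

[AKM]:[MTK] = -9/10

Choose coordinates J = (0, 0), U = (1, 0), T = (0, 1), M = (5, -3).
1. A is the midpoint of UJ ⇒ A = (1/2, 0)
2. E is the intersection of line AM and line TJ ⇒ E = (0, 1/3)
3. K is the midpoint of TE ⇒ K = (0, 2/3)
2·[AKM] = -3/2, 2·[MTK] = 5/3
[AKM]:[MTK] = -3/2:5/3 = -9/10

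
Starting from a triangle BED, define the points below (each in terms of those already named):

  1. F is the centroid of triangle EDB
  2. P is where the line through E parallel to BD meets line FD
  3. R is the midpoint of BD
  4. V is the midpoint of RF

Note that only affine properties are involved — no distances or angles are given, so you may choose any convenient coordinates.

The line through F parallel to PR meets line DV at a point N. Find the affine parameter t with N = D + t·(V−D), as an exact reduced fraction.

Assign B = (0, 0), E = (1, 0), D = (0, 1) — the answer is frame-independent, so this choice is without loss of generality.
1. F is the centroid of triangle EDB ⇒ F = (1/3, 1/3)
2. P is where the line through E parallel to BD meets line FD ⇒ P = (1, -1)
3. R is the midpoint of BD ⇒ R = (0, 1/2)
4. V is the midpoint of RF ⇒ V = (1/6, 5/12)
through F parallel to PR: direction (-1, 3/2); meets DV at N = (1/12, 17/24)
N = D + t·(V−D) with t = 1/2

t = 1/2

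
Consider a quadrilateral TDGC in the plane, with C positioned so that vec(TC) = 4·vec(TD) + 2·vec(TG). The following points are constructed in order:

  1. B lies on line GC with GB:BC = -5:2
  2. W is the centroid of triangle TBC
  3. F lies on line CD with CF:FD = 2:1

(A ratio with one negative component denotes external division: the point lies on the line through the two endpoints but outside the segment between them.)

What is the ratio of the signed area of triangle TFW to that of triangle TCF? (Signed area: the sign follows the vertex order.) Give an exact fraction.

Assign T = (0, 0), D = (1, 0), G = (0, 1), C = (4, 2) — the answer is frame-independent, so this choice is without loss of generality.
1. B lies on line GC with GB:BC = -5:2 ⇒ B = (20/3, 8/3)
2. W is the centroid of triangle TBC ⇒ W = (32/9, 14/9)
3. F lies on line CD with CF:FD = 2:1 ⇒ F = (2, 2/3)
2·[TFW] = 20/27, 2·[TCF] = -4/3
[TFW]:[TCF] = 20/27:-4/3 = -5/9

[TFW]:[TCF] = -5/9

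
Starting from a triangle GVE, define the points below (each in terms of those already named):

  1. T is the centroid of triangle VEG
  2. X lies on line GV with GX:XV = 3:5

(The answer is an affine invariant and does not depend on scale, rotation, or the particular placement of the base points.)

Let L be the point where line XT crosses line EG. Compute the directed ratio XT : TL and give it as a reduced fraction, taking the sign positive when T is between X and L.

XT:TL = 1/8

Choose coordinates G = (0, 0), V = (1, 0), E = (0, 1).
1. T is the centroid of triangle VEG ⇒ T = (1/3, 1/3)
2. X lies on line GV with GX:XV = 3:5 ⇒ X = (3/8, 0)
line XT meets EG at L = (0, 3)
T = X + t·(L−X) with t = 1/9, so XT:TL = 1/9:8/9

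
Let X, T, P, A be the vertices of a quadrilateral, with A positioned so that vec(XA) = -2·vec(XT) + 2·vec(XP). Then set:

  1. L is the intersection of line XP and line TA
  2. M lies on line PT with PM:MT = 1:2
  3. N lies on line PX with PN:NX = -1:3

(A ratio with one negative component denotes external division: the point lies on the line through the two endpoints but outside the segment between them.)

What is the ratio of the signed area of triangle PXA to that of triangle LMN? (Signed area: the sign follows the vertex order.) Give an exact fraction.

[PXA]:[LMN] = -36/5

Work in coordinates with X = (0, 0), T = (1, 0), P = (0, 1), A = (-2, 2).
1. L is the intersection of line XP and line TA ⇒ L = (0, 2/3)
2. M lies on line PT with PM:MT = 1:2 ⇒ M = (1/3, 2/3)
3. N lies on line PX with PN:NX = -1:3 ⇒ N = (0, 3/2)
2·[PXA] = -2, 2·[LMN] = 5/18
[PXA]:[LMN] = -2:5/18 = -36/5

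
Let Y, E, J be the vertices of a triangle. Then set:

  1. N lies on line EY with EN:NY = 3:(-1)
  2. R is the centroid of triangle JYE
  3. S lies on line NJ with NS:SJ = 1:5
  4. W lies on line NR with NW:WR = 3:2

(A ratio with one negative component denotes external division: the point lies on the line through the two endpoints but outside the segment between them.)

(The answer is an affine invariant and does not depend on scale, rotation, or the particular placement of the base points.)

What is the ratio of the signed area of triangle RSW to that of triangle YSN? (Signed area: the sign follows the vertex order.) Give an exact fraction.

Set Y = (0, 0), E = (1, 0), J = (0, 1); any affine frame gives the same invariant.
1. N lies on line EY with EN:NY = 3:(-1) ⇒ N = (-1/2, 0)
2. R is the centroid of triangle JYE ⇒ R = (1/3, 1/3)
3. S lies on line NJ with NS:SJ = 1:5 ⇒ S = (-5/12, 1/6)
4. W lies on line NR with NW:WR = 3:2 ⇒ W = (0, 1/5)
2·[RSW] = 2/45, 2·[YSN] = 1/12
[RSW]:[YSN] = 2/45:1/12 = 8/15

[RSW]:[YSN] = 8/15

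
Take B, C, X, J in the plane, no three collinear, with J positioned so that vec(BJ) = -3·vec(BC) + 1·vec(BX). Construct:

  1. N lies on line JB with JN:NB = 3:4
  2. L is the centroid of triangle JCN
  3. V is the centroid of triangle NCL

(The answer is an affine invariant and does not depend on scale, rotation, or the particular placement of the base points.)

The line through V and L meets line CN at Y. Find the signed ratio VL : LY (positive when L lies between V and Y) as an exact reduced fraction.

VL:LY = -2/3

Assign B = (0, 0), C = (1, 0), X = (0, 1), J = (-3, 1) — the answer is frame-independent, so this choice is without loss of generality.
1. N lies on line JB with JN:NB = 3:4 ⇒ N = (-12/7, 4/7)
2. L is the centroid of triangle JCN ⇒ L = (-26/21, 11/21)
3. V is the centroid of triangle NCL ⇒ V = (-41/63, 23/63)
line VL meets CN at Y = (-5/14, 2/7)
L = V + t·(Y−V) with t = -2, so VL:LY = -2:3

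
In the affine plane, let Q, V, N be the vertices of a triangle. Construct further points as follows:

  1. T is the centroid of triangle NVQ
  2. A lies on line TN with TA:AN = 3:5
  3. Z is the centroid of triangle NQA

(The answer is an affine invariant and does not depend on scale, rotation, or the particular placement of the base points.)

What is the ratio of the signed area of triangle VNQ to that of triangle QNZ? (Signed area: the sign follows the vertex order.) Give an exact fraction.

[VNQ]:[QNZ] = -72/5

Work in coordinates with Q = (0, 0), V = (1, 0), N = (0, 1).
1. T is the centroid of triangle NVQ ⇒ T = (1/3, 1/3)
2. A lies on line TN with TA:AN = 3:5 ⇒ A = (5/24, 7/12)
3. Z is the centroid of triangle NQA ⇒ Z = (5/72, 19/36)
2·[VNQ] = 1, 2·[QNZ] = -5/72
[VNQ]:[QNZ] = 1:-5/72 = -72/5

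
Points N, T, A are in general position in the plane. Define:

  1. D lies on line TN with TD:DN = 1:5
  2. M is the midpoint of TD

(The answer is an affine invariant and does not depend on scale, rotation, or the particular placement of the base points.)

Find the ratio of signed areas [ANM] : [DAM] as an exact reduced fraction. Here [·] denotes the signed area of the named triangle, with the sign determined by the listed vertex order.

Work in coordinates with N = (0, 0), T = (1, 0), A = (0, 1).
1. D lies on line TN with TD:DN = 1:5 ⇒ D = (5/6, 0)
2. M is the midpoint of TD ⇒ M = (11/12, 0)
2·[ANM] = 11/12, 2·[DAM] = -1/12
[ANM]:[DAM] = 11/12:-1/12 = -11

[ANM]:[DAM] = -11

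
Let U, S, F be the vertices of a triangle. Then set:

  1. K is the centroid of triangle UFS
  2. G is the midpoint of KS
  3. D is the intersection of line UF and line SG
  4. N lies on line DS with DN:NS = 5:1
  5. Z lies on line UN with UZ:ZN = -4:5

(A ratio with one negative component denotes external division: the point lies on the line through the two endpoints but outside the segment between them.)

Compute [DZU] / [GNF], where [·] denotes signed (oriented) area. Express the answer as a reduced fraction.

Assign U = (0, 0), S = (1, 0), F = (0, 1) — the answer is frame-independent, so this choice is without loss of generality.
1. K is the centroid of triangle UFS ⇒ K = (1/3, 1/3)
2. G is the midpoint of KS ⇒ G = (2/3, 1/6)
3. D is the intersection of line UF and line SG ⇒ D = (0, 1/2)
4. N lies on line DS with DN:NS = 5:1 ⇒ N = (5/6, 1/12)
5. Z lies on line UN with UZ:ZN = -4:5 ⇒ Z = (-10/3, -1/3)
2·[DZU] = 5/3, 2·[GNF] = 1/12
[DZU]:[GNF] = 5/3:1/12 = 20

[DZU]:[GNF] = 20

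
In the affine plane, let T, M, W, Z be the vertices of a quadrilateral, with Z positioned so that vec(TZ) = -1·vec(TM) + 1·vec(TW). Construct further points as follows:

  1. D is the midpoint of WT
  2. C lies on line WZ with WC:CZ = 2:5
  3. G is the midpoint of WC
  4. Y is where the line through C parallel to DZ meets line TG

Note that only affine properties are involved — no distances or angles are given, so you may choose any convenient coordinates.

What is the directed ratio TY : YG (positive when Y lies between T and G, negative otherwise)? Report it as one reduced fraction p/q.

TY:YG = 12

Work in coordinates with T = (0, 0), M = (1, 0), W = (0, 1), Z = (-1, 1).
1. D is the midpoint of WT ⇒ D = (0, 1/2)
2. C lies on line WZ with WC:CZ = 2:5 ⇒ C = (-2/7, 1)
3. G is the midpoint of WC ⇒ G = (-1/7, 1)
4. Y is where the line through C parallel to DZ meets line TG ⇒ Y = (-12/91, 12/13)
Y = T + t·(G−T) with t = 12/13, so TY:YG = t:(1−t) = 12/13:1/13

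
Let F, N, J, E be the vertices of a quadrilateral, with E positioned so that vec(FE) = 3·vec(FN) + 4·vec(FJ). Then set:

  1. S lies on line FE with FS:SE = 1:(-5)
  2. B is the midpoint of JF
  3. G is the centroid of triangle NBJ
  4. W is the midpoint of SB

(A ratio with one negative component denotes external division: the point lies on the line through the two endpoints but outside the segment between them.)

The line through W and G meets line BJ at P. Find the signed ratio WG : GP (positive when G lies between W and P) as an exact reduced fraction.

Work in coordinates with F = (0, 0), N = (1, 0), J = (0, 1), E = (3, 4).
1. S lies on line FE with FS:SE = 1:(-5) ⇒ S = (-3/4, -1)
2. B is the midpoint of JF ⇒ B = (0, 1/2)
3. G is the centroid of triangle NBJ ⇒ G = (1/3, 1/2)
4. W is the midpoint of SB ⇒ W = (-3/8, -1/4)
line WG meets BJ at P = (0, 5/34)
G = W + t·(P−W) with t = 17/9, so WG:GP = 17/9:-8/9

WG:GP = -17/8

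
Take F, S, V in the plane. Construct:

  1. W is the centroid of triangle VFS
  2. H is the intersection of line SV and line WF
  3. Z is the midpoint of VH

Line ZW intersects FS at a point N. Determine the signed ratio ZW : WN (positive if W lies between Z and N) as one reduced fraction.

ZW:WN = 5/4

Set F = (0, 0), S = (1, 0), V = (0, 1); any affine frame gives the same invariant.
1. W is the centroid of triangle VFS ⇒ W = (1/3, 1/3)
2. H is the intersection of line SV and line WF ⇒ H = (1/2, 1/2)
3. Z is the midpoint of VH ⇒ Z = (1/4, 3/4)
line ZW meets FS at N = (2/5, 0)
W = Z + t·(N−Z) with t = 5/9, so ZW:WN = 5/9:4/9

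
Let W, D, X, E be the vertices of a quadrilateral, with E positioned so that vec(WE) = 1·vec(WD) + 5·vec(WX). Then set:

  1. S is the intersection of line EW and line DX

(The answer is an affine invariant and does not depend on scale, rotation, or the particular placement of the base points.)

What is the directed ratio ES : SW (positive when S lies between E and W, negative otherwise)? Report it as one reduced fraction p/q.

ES:SW = 5

Set W = (0, 0), D = (1, 0), X = (0, 1), E = (1, 5); any affine frame gives the same invariant.
1. S is the intersection of line EW and line DX ⇒ S = (1/6, 5/6)
S = E + t·(W−E) with t = 5/6, so ES:SW = t:(1−t) = 5/6:1/6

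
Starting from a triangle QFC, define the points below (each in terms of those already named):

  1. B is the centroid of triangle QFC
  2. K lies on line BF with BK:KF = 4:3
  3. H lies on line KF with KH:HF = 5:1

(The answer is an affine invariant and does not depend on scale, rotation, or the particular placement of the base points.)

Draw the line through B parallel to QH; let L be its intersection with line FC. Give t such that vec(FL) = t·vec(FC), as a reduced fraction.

Choose coordinates Q = (0, 0), F = (1, 0), C = (0, 1).
1. B is the centroid of triangle QFC ⇒ B = (1/3, 1/3)
2. K lies on line BF with BK:KF = 4:3 ⇒ K = (5/7, 1/7)
3. H lies on line KF with KH:HF = 5:1 ⇒ H = (20/21, 1/42)
through B parallel to QH: direction (20/21, 1/42); meets FC at L = (27/41, 14/41)
L = F + t·(C−F) with t = 14/41

t = 14/41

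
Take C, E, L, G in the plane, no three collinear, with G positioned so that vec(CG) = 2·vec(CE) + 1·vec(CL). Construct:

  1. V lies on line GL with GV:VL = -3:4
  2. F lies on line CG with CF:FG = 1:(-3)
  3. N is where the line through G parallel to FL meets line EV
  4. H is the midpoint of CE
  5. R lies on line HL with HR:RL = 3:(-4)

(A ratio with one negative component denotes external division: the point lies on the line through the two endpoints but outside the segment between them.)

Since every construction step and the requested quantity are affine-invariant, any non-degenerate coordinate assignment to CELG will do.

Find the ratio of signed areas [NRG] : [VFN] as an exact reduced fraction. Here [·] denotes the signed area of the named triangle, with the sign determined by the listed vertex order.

[NRG]:[VFN] = -16/9

Choose coordinates C = (0, 0), E = (1, 0), L = (0, 1), G = (2, 1).
1. V lies on line GL with GV:VL = -3:4 ⇒ V = (8, 1)
2. F lies on line CG with CF:FG = 1:(-3) ⇒ F = (-1, -1/2)
3. N is where the line through G parallel to FL meets line EV ⇒ N = (26/19, 1/19)
4. H is the midpoint of CE ⇒ H = (1/2, 0)
5. R lies on line HL with HR:RL = 3:(-4) ⇒ R = (2, -3)
2·[NRG] = 48/19, 2·[VFN] = -27/19
[NRG]:[VFN] = 48/19:-27/19 = -16/9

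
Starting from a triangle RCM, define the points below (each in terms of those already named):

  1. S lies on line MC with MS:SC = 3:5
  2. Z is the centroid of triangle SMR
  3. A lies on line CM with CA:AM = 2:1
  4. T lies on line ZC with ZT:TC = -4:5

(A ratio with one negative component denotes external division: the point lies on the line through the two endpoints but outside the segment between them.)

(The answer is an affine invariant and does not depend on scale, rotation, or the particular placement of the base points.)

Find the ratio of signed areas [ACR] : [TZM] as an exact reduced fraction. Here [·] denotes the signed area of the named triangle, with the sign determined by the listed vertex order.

Choose coordinates R = (0, 0), C = (1, 0), M = (0, 1).
1. S lies on line MC with MS:SC = 3:5 ⇒ S = (3/8, 5/8)
2. Z is the centroid of triangle SMR ⇒ Z = (1/8, 13/24)
3. A lies on line CM with CA:AM = 2:1 ⇒ A = (1/3, 2/3)
4. T lies on line ZC with ZT:TC = -4:5 ⇒ T = (-27/8, 65/24)
2·[ACR] = -2/3, 2·[TZM] = 4/3
[ACR]:[TZM] = -2/3:4/3 = -1/2

[ACR]:[TZM] = -1/2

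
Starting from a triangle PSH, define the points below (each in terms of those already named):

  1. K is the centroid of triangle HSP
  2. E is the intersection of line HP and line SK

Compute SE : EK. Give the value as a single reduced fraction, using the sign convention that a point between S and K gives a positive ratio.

SE:EK = -3

Work in coordinates with P = (0, 0), S = (1, 0), H = (0, 1).
1. K is the centroid of triangle HSP ⇒ K = (1/3, 1/3)
2. E is the intersection of line HP and line SK ⇒ E = (0, 1/2)
E = S + t·(K−S) with t = 3/2, so SE:EK = t:(1−t) = 3/2:-1/2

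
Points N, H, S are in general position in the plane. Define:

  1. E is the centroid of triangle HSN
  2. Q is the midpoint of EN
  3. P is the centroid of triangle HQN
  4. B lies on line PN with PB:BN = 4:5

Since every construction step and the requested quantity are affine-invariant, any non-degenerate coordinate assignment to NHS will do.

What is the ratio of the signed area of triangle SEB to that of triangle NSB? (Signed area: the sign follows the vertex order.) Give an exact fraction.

Set N = (0, 0), H = (1, 0), S = (0, 1); any affine frame gives the same invariant.
1. E is the centroid of triangle HSN ⇒ E = (1/3, 1/3)
2. Q is the midpoint of EN ⇒ Q = (1/6, 1/6)
3. P is the centroid of triangle HQN ⇒ P = (7/18, 1/18)
4. B lies on line PN with PB:BN = 4:5 ⇒ B = (35/162, 5/162)
2·[SEB] = -29/162, 2·[NSB] = -35/162
[SEB]:[NSB] = -29/162:-35/162 = 29/35

[SEB]:[NSB] = 29/35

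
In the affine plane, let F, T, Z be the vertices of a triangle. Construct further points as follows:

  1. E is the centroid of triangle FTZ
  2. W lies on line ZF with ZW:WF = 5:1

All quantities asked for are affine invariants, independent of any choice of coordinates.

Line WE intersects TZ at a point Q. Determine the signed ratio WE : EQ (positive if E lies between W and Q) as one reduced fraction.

Choose coordinates F = (0, 0), T = (1, 0), Z = (0, 1).
1. E is the centroid of triangle FTZ ⇒ E = (1/3, 1/3)
2. W lies on line ZF with ZW:WF = 5:1 ⇒ W = (0, 1/6)
line WE meets TZ at Q = (5/9, 4/9)
E = W + t·(Q−W) with t = 3/5, so WE:EQ = 3/5:2/5

WE:EQ = 3/2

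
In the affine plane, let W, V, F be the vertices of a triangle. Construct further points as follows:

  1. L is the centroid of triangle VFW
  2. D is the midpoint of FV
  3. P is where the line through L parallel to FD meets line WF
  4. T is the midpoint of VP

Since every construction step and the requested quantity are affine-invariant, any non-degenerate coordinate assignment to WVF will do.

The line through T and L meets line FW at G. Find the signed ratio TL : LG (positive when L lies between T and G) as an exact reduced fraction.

Choose coordinates W = (0, 0), V = (1, 0), F = (0, 1).
1. L is the centroid of triangle VFW ⇒ L = (1/3, 1/3)
2. D is the midpoint of FV ⇒ D = (1/2, 1/2)
3. P is where the line through L parallel to FD meets line WF ⇒ P = (0, 2/3)
4. T is the midpoint of VP ⇒ T = (1/2, 1/3)
line TL meets FW at G = (0, 1/3)
L = T + t·(G−T) with t = 1/3, so TL:LG = 1/3:2/3

TL:LG = 1/2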